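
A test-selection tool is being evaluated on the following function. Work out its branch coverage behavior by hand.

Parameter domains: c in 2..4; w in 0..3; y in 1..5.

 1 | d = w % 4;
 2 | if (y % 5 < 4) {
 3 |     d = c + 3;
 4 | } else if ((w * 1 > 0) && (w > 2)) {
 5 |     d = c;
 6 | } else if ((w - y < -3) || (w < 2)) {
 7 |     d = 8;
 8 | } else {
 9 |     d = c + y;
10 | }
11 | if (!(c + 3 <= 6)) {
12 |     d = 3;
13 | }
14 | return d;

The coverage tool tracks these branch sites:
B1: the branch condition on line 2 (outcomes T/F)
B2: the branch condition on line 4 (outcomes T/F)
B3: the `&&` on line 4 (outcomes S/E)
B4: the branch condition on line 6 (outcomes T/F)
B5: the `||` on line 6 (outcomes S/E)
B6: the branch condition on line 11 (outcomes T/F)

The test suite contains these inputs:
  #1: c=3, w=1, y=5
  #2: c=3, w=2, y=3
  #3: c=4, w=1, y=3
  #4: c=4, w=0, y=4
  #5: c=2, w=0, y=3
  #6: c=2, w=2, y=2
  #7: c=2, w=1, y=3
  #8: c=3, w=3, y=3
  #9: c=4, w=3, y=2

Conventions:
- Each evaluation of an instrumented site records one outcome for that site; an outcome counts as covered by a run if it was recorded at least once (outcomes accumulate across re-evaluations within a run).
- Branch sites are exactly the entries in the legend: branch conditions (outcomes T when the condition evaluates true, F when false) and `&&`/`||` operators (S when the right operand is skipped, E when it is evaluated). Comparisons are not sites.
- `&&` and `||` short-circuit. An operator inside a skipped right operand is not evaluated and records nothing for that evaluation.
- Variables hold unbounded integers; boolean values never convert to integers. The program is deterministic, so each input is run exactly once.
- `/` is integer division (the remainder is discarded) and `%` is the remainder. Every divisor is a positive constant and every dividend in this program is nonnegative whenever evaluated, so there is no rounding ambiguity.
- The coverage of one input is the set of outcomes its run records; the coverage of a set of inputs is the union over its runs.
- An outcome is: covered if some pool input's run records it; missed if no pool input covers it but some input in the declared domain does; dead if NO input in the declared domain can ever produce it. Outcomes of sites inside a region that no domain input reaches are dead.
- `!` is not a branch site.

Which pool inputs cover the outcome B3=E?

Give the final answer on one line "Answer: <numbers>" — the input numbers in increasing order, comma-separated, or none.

input #1 (c=3, w=1, y=5): never hits B3=E
input #2 (c=3, w=2, y=3): never hits B3=E
input #3 (c=4, w=1, y=3): never hits B3=E
input #4 (c=4, w=0, y=4): never hits B3=E
input #5 (c=2, w=0, y=3): never hits B3=E
input #6 (c=2, w=2, y=2): never hits B3=E
input #7 (c=2, w=1, y=3): never hits B3=E
input #8 (c=3, w=3, y=3): never hits B3=E
input #9 (c=4, w=3, y=2): never hits B3=E

Answer: none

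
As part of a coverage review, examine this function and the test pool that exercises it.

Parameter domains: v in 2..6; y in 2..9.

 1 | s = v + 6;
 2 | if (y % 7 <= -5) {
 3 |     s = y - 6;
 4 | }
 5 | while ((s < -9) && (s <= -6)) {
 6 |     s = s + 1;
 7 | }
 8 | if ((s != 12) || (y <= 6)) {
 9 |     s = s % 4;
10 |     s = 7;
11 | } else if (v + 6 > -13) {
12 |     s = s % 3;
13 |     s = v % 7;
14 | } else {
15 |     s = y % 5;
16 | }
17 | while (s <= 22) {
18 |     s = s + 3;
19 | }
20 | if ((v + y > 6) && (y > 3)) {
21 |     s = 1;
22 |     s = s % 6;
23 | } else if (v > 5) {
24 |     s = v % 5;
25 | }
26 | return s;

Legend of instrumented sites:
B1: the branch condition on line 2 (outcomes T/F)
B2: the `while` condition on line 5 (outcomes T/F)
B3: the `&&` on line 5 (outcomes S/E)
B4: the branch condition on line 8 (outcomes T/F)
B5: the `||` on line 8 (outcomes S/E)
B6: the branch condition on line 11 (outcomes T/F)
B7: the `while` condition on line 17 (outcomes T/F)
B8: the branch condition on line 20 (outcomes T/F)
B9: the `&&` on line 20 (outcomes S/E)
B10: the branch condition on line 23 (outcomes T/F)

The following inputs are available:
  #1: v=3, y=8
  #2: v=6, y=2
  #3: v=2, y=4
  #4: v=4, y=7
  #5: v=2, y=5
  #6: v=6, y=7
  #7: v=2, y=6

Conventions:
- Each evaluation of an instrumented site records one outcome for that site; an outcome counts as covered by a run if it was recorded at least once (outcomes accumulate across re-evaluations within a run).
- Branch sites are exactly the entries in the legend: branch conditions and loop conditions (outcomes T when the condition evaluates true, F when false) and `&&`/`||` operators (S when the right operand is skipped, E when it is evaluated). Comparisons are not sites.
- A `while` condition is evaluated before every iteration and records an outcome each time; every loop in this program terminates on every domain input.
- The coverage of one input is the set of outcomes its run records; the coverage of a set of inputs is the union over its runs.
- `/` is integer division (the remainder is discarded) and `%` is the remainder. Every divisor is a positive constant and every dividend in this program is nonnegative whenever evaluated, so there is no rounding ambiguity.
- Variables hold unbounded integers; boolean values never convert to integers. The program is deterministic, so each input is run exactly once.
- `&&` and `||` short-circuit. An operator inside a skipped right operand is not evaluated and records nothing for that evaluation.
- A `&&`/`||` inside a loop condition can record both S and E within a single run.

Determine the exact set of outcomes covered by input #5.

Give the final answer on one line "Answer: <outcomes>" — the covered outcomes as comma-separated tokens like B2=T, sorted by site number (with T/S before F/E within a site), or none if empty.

Simulating input #5 (v=2, y=5) step by step:
  B1->F, B3->S, B2->F, B5->S, B4->T, B7->T, B7->T, B7->T, B7->T, B7->T
  B7->T, B7->F, B9->E, B8->T
as a set, this run covers: B1=F, B2=F, B3=S, B4=T, B5=S, B7=T, B7=F, B8=T, B9=E

Answer: B1=F, B2=F, B3=S, B4=T, B5=S, B7=T, B7=F, B8=T, B9=E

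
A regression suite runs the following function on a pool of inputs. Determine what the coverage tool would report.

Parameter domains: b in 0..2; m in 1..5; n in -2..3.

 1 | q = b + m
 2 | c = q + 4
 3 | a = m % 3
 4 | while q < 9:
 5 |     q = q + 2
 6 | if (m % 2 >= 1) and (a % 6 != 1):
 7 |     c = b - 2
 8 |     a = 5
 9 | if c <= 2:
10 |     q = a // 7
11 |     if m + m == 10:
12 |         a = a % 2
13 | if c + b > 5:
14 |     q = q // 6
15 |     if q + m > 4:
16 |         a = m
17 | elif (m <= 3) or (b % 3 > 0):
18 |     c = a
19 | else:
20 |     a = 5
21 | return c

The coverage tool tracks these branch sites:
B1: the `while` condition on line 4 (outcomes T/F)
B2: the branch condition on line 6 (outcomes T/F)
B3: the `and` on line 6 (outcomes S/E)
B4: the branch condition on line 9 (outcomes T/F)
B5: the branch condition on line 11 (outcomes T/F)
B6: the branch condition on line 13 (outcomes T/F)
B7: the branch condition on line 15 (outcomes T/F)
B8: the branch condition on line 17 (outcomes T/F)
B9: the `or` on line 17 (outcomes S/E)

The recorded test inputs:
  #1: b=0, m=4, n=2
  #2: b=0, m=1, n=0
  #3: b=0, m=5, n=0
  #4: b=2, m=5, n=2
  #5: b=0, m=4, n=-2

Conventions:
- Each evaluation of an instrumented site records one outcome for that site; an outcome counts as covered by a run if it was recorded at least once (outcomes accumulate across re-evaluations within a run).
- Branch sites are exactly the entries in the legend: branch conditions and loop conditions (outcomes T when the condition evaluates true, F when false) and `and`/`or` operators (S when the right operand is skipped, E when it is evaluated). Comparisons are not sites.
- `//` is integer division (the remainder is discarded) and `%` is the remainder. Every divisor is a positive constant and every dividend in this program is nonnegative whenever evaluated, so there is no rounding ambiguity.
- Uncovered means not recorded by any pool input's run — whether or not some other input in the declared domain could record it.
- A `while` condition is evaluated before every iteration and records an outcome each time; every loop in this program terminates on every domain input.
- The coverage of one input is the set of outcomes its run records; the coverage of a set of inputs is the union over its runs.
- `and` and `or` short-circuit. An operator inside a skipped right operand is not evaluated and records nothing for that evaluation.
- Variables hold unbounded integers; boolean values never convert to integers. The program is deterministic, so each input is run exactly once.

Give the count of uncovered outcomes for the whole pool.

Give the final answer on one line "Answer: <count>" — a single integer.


test 1 (b=0, m=4, n=2) hits B1=T, B1=F, B2=F, B3=S, B4=F, B6=T, B7=T
test 2 (b=0, m=1, n=0) hits B1=T, B1=F, B2=F, B3=E, B4=F, B6=F, B8=T, B9=S
test 3 (b=0, m=5, n=0) hits B1=T, B1=F, B2=T, B3=E, B4=T, B5=T, B6=F, B8=F, B9=E
test 4 (b=2, m=5, n=2) hits B1=T, B1=F, B2=T, B3=E, B4=T, B5=T, B6=F, B8=T, B9=E
test 5 (b=0, m=4, n=-2) hits B1=T, B1=F, B2=F, B3=S, B4=F, B6=T, B7=T
union over the pool: B1=T, B1=F, B2=T, B2=F, B3=S, B3=E, B4=T, B4=F, B5=T, B6=T, B6=F, B7=T, B8=T, B8=F, B9=S, B9=E
uncovered (2 of 18): B5=F, B7=F
Answer: 2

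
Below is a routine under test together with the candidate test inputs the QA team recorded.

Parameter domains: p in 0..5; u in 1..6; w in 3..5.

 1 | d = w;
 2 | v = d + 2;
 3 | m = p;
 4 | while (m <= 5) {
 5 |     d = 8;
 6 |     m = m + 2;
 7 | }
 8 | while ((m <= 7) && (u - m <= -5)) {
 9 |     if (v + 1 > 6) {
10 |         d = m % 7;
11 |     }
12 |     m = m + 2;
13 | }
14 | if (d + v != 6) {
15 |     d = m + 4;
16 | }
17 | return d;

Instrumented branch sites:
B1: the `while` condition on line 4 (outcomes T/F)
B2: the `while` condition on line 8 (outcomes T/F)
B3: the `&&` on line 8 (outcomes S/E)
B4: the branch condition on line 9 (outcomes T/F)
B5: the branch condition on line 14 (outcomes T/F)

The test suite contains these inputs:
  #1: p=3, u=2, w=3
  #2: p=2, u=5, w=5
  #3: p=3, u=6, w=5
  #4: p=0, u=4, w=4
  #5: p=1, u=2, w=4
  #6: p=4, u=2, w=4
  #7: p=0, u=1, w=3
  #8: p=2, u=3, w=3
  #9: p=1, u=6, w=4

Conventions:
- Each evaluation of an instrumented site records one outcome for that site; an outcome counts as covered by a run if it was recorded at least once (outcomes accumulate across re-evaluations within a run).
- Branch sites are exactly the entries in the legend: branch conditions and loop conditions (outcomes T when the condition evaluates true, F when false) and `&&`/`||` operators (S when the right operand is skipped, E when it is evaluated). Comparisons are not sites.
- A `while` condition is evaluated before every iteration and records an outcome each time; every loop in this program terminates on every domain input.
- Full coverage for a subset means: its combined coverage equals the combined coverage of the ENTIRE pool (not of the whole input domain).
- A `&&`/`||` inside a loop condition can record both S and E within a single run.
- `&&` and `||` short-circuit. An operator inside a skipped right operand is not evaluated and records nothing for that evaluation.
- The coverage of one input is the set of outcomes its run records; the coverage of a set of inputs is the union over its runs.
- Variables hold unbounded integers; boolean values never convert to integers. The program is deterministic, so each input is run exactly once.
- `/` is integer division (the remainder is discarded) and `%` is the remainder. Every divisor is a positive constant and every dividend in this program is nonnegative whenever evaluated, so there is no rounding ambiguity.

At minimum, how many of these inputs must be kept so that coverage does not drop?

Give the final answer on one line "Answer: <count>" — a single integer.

input #1, p=3, u=2, w=3: events B1->T, B1->T, B1->F, B3->E, B2->T, B4->F, B3->S, B2->F, B5->T; outcomes B1=T, B1=F, B2=T, B2=F, B3=S, B3=E, B4=F, B5=T
input #2, p=2, u=5, w=5: events B1->T, B1->T, B1->F, B3->E, B2->F, B5->T; outcomes B1=T, B1=F, B2=F, B3=E, B5=T
input #3, p=3, u=6, w=5: events B1->T, B1->T, B1->F, B3->E, B2->F, B5->T; outcomes B1=T, B1=F, B2=F, B3=E, B5=T
input #4, p=0, u=4, w=4: events B1->T, B1->T, B1->T, B1->F, B3->E, B2->F, B5->T; outcomes B1=T, B1=F, B2=F, B3=E, B5=T
input #5, p=1, u=2, w=4: events B1->T, B1->T, B1->T, B1->F, B3->E, B2->T, B4->T, B3->S, B2->F, B5->F; outcomes B1=T, B1=F, B2=T, B2=F, B3=S, B3=E, B4=T, B5=F
input #6, p=4, u=2, w=4: events B1->T, B1->F, B3->E, B2->F, B5->T; outcomes B1=T, B1=F, B2=F, B3=E, B5=T
input #7, p=0, u=1, w=3: events B1->T, B1->T, B1->T, B1->F, B3->E, B2->T, B4->F, B3->S, B2->F, B5->T; outcomes B1=T, B1=F, B2=T, B2=F, B3=S, B3=E, B4=F, B5=T
input #8, p=2, u=3, w=3: events B1->T, B1->T, B1->F, B3->E, B2->F, B5->T; outcomes B1=T, B1=F, B2=F, B3=E, B5=T
input #9, p=1, u=6, w=4: events B1->T, B1->T, B1->T, B1->F, B3->E, B2->F, B5->T; outcomes B1=T, B1=F, B2=F, B3=E, B5=T
pool-wide coverage (10 outcomes): B1=T, B1=F, B2=T, B2=F, B3=S, B3=E, B4=T, B4=F, B5=T, B5=F
checked all size-1 subsets: none covers 10 outcomes (max 8/10)
inputs {1, 5} (size 2) cover everything; no size-2 subset with a lexicographically smaller index list covers all 10

Answer: 2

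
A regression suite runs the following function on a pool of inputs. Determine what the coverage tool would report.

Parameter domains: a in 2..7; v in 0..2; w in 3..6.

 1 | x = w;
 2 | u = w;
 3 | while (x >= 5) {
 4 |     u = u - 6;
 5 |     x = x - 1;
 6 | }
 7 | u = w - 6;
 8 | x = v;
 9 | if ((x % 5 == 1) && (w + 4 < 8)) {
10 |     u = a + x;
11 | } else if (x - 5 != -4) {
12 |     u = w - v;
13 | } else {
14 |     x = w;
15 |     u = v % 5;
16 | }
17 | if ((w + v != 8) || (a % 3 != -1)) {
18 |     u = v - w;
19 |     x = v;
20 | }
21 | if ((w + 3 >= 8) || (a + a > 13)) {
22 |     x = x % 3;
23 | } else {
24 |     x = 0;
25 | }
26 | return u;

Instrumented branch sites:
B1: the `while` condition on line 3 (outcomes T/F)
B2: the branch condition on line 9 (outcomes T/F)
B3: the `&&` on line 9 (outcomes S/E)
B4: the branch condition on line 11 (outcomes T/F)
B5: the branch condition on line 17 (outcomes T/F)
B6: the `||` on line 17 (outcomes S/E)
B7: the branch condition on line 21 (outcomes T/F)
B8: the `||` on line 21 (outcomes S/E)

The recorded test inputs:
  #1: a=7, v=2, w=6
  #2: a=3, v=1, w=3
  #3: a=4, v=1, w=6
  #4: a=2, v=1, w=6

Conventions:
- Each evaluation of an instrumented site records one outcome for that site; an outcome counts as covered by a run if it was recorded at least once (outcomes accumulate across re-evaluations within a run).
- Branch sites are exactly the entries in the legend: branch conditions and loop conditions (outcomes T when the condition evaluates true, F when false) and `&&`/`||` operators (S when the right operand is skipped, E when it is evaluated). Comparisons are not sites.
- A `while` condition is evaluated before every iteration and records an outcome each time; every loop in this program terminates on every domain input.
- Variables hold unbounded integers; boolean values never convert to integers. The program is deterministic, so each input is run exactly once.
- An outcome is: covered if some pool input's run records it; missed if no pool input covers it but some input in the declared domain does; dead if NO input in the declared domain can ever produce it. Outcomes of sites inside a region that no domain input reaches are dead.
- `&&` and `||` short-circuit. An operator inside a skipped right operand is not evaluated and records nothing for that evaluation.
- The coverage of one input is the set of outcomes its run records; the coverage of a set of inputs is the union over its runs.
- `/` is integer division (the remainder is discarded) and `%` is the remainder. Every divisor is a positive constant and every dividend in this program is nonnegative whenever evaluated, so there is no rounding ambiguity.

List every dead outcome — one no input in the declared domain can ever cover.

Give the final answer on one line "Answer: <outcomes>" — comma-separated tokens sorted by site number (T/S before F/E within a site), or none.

running all 72 domain inputs and tallying outcomes:
  B5=F: never recorded by any domain input -> dead
  reachable outcomes have witnesses, e.g. B1=T (e.g. a=2, v=0, w=5), B1=F (e.g. a=2, v=0, w=3), B2=T (e.g. a=2, v=1, w=3), B2=F (e.g. a=2, v=0, w=3)

Answer: B5=F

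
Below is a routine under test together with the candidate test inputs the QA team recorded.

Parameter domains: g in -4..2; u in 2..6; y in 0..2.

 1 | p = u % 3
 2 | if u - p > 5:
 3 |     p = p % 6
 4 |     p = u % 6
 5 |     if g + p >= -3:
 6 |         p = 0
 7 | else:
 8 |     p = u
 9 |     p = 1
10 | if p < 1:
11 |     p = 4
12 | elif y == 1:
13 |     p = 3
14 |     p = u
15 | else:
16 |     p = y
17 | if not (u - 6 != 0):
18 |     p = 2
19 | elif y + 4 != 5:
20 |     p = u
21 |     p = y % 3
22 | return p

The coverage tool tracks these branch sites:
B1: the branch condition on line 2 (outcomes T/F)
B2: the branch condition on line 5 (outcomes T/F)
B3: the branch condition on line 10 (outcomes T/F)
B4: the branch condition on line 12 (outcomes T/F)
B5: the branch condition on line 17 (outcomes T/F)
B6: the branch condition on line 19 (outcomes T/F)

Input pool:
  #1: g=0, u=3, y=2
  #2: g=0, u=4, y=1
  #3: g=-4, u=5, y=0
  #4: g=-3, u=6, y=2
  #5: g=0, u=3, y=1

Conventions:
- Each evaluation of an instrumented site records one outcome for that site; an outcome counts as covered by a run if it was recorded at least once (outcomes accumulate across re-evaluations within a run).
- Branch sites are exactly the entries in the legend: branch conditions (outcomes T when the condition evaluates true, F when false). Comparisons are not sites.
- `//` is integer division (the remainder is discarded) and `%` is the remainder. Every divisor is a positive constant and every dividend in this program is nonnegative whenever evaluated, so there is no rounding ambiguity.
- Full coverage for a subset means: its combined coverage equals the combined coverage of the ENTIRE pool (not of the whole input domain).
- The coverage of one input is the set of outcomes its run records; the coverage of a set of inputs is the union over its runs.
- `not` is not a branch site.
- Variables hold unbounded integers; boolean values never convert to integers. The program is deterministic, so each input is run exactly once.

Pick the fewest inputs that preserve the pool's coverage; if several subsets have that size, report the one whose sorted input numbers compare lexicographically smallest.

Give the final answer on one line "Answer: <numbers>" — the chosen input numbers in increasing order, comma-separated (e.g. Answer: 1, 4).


run #1 (g=0, u=3, y=2) runs B1->F, B3->F, B4->F, B5->F, B6->T; records B1=F, B3=F, B4=F, B5=F, B6=T
run #2 (g=0, u=4, y=1) runs B1->F, B3->F, B4->T, B5->F, B6->F; records B1=F, B3=F, B4=T, B5=F, B6=F
run #3 (g=-4, u=5, y=0) runs B1->F, B3->F, B4->F, B5->F, B6->T; records B1=F, B3=F, B4=F, B5=F, B6=T
run #4 (g=-3, u=6, y=2) runs B1->T, B2->T, B3->T, B5->T; records B1=T, B2=T, B3=T, B5=T
run #5 (g=0, u=3, y=1) runs B1->F, B3->F, B4->T, B5->F, B6->F; records B1=F, B3=F, B4=T, B5=F, B6=F
the full pool covers 11 outcomes: B1=T, B1=F, B2=T, B3=T, B3=F, B4=T, B4=F, B5=T, B5=F, B6=T, B6=F
every size-1 subset falls short of the 11 outcomes (best: 5/11)
every size-2 subset falls short of the 11 outcomes (best: 9/11)
inputs {1, 2, 4} (size 3) cover everything; no size-3 subset with a lexicographically smaller index list covers all 11
Answer: 1, 2, 4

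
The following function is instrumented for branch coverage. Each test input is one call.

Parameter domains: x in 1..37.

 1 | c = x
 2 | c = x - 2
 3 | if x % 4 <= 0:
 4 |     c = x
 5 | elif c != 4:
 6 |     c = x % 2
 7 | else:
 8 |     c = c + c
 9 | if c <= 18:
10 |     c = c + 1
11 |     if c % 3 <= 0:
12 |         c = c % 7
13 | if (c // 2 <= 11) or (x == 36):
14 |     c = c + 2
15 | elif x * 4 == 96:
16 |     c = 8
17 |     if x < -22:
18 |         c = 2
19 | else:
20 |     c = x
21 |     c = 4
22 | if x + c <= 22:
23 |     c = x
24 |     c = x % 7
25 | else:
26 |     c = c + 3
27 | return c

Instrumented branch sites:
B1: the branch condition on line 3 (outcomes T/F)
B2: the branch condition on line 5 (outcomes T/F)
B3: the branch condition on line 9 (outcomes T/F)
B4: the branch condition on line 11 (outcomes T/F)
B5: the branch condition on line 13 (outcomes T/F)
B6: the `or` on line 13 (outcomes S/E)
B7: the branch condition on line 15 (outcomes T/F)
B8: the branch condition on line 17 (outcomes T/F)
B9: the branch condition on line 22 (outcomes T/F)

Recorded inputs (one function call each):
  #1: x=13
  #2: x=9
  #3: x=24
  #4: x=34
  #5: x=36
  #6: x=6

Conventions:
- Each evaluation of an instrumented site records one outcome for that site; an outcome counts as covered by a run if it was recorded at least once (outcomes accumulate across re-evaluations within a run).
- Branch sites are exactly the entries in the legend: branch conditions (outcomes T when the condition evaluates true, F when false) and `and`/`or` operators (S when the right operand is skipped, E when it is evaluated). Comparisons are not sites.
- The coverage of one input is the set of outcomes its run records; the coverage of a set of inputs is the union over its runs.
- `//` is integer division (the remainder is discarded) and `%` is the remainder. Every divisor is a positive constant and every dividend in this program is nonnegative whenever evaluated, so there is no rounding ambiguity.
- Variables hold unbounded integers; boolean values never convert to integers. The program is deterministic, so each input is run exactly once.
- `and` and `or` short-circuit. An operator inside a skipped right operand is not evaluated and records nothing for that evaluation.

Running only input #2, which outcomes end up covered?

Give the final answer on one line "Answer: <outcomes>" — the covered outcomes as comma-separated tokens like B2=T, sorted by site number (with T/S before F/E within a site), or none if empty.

Simulating input #2 (x=9) step by step:
  B1->F, B2->T, B3->T, B4->F, B6->S, B5->T, B9->T
collecting distinct outcomes: B1=F, B2=T, B3=T, B4=F, B5=T, B6=S, B9=T

Answer: B1=F, B2=T, B3=T, B4=F, B5=T, B6=S, B9=T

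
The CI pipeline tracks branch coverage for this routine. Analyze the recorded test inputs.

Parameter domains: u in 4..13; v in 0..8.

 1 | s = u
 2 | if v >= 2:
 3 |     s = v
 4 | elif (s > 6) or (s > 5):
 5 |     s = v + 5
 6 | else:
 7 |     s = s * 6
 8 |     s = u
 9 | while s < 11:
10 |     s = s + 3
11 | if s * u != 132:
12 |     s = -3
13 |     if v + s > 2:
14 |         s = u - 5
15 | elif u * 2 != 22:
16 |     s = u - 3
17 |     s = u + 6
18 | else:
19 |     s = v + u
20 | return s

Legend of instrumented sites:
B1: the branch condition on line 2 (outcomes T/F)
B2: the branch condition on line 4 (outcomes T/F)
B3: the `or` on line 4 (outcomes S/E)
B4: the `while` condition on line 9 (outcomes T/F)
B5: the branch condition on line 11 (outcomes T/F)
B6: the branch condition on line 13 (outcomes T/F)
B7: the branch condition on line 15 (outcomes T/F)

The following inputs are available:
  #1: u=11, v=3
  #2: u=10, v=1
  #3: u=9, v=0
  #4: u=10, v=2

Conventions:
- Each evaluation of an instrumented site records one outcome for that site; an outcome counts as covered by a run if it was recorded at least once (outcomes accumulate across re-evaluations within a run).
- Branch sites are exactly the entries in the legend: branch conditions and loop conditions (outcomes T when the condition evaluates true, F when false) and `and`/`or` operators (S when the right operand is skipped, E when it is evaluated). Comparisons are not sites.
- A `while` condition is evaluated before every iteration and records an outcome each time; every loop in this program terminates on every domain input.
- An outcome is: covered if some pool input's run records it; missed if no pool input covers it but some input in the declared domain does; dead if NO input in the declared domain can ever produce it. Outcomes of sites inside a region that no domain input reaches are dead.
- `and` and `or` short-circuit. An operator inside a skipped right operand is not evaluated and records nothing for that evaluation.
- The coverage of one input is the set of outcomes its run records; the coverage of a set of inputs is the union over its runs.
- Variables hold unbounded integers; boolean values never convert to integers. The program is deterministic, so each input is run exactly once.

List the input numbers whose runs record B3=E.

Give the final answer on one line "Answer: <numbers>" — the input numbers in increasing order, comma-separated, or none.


input #1 (u=11, v=3): never hits B3=E
input #2 (u=10, v=1): never hits B3=E
input #3 (u=9, v=0): never hits B3=E
input #4 (u=10, v=2): never hits B3=E
Answer: none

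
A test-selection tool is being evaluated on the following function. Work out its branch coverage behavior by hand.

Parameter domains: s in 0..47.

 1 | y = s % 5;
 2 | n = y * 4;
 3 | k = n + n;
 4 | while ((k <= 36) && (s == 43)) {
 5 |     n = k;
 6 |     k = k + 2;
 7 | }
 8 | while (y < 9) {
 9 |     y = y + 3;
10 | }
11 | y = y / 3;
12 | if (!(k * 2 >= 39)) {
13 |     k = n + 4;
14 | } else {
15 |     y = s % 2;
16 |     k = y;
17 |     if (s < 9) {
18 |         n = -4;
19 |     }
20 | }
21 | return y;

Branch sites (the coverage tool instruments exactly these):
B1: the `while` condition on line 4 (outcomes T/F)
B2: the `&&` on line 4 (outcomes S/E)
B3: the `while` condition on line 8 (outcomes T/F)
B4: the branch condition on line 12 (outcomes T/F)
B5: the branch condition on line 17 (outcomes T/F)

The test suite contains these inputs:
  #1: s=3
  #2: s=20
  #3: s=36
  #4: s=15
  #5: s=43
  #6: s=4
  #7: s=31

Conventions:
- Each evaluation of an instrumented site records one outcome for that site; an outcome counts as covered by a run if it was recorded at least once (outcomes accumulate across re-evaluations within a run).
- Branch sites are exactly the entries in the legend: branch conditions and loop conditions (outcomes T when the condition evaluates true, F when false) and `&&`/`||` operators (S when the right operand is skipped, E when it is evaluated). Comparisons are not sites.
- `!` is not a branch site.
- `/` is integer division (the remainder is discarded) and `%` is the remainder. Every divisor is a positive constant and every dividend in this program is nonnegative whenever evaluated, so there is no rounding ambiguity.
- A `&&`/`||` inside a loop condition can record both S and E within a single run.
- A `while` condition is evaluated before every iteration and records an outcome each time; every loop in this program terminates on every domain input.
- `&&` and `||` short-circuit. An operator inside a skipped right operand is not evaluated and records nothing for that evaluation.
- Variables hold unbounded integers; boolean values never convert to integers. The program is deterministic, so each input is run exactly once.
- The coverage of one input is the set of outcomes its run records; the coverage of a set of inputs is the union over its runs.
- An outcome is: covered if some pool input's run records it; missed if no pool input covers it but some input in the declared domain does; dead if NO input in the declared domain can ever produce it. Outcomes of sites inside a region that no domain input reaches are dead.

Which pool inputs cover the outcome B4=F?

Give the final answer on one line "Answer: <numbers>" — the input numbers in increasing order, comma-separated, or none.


input #1 (s=3): hits B4=F
input #2 (s=20): never hits B4=F
input #3 (s=36): never hits B4=F
input #4 (s=15): never hits B4=F
input #5 (s=43): hits B4=F
input #6 (s=4): hits B4=F
input #7 (s=31): never hits B4=F
Answer: 1, 5, 6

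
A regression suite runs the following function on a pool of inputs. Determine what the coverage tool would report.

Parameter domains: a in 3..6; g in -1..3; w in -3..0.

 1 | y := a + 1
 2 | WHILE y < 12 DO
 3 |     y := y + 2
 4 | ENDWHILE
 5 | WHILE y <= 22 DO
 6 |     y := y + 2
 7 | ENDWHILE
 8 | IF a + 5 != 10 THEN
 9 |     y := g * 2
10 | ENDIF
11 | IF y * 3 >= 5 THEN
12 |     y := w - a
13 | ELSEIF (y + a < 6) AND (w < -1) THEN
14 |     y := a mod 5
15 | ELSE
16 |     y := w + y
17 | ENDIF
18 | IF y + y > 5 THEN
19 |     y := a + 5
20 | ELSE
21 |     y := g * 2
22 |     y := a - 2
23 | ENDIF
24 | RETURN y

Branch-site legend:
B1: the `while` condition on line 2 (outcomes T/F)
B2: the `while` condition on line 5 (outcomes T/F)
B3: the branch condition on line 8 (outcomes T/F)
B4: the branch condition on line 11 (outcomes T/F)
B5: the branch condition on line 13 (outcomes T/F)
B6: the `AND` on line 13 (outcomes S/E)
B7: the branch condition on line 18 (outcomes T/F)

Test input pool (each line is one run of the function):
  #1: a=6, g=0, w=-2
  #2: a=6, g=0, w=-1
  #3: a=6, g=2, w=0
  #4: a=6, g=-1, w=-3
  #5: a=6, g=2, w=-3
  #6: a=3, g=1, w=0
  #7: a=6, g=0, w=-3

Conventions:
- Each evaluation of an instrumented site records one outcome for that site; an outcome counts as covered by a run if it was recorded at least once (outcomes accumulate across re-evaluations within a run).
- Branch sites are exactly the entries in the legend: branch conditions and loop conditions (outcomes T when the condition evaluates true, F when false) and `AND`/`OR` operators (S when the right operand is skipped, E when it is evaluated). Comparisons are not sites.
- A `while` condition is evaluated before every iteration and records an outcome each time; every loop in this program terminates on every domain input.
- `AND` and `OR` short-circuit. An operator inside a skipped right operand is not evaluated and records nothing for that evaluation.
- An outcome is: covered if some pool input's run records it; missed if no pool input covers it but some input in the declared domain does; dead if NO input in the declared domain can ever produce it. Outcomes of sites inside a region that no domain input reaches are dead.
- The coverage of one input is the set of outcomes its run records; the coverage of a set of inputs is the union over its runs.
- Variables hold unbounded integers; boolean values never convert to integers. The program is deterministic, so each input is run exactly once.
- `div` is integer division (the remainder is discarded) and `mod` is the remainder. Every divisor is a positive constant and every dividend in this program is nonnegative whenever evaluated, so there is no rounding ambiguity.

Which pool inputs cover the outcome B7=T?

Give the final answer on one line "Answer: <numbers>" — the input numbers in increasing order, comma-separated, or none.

input #1 (a=6, g=0, w=-2): misses B7=T
input #2 (a=6, g=0, w=-1): misses B7=T
input #3 (a=6, g=2, w=0): misses B7=T
input #4 (a=6, g=-1, w=-3): misses B7=T
input #5 (a=6, g=2, w=-3): misses B7=T
input #6 (a=3, g=1, w=0): misses B7=T
input #7 (a=6, g=0, w=-3): misses B7=T

Answer: none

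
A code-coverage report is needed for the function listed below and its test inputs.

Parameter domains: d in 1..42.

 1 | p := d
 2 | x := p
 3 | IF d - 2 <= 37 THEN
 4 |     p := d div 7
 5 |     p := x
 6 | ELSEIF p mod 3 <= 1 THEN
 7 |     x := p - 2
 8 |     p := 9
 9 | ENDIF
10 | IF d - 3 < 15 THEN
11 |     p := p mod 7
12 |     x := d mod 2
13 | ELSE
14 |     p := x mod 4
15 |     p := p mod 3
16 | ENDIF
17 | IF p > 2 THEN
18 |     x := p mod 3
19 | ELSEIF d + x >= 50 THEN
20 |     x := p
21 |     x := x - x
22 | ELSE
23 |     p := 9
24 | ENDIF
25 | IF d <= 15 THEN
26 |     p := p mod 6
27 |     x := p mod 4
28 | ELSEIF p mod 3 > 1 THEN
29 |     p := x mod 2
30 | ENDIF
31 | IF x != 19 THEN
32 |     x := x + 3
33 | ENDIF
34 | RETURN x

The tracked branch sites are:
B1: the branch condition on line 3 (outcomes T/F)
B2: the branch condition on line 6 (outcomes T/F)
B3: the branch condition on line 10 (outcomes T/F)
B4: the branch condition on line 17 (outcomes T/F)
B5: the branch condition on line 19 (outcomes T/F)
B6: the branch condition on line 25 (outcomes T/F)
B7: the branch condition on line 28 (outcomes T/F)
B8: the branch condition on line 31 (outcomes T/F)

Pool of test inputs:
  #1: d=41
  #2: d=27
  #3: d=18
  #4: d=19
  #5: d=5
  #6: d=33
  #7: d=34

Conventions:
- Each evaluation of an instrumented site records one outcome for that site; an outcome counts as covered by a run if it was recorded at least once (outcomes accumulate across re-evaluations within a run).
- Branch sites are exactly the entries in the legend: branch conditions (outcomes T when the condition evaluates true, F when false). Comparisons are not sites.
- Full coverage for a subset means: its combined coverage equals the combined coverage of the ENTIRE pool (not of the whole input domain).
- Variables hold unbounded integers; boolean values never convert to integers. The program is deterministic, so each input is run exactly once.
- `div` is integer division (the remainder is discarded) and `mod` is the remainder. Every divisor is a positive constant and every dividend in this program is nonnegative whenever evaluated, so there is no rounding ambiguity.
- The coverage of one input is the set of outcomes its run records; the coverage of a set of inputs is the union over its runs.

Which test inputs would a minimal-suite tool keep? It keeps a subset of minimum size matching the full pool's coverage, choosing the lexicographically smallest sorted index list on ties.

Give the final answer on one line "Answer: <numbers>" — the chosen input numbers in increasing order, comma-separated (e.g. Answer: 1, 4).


input #1 (d=41): events B1->F, B2->F, B3->F, B4->F, B5->T, B6->F, B7->F, B8->T; covers B1=F, B2=F, B3=F, B4=F, B5=T, B6=F, B7=F, B8=T
input #2 (d=27): events B1->T, B3->F, B4->F, B5->T, B6->F, B7->F, B8->T; covers B1=T, B3=F, B4=F, B5=T, B6=F, B7=F, B8=T
input #3 (d=18): events B1->T, B3->F, B4->F, B5->F, B6->F, B7->F, B8->T; covers B1=T, B3=F, B4=F, B5=F, B6=F, B7=F, B8=T
input #4 (d=19): events B1->T, B3->F, B4->F, B5->F, B6->F, B7->F, B8->F; covers B1=T, B3=F, B4=F, B5=F, B6=F, B7=F, B8=F
input #5 (d=5): events B1->T, B3->T, B4->T, B6->T, B8->T; covers B1=T, B3=T, B4=T, B6=T, B8=T
input #6 (d=33): events B1->T, B3->F, B4->F, B5->T, B6->F, B7->F, B8->T; covers B1=T, B3=F, B4=F, B5=T, B6=F, B7=F, B8=T
input #7 (d=34): events B1->T, B3->F, B4->F, B5->T, B6->F, B7->T, B8->T; covers B1=T, B3=F, B4=F, B5=T, B6=F, B7=T, B8=T
together the pool reaches 15 outcomes: B1=T, B1=F, B2=F, B3=T, B3=F, B4=T, B4=F, B5=T, B5=F, B6=T, B6=F, B7=T, B7=F, B8=T, B8=F
size 1 is not enough: best union over all size-1 subsets is 8/15
size 2 is not enough: best union over all size-2 subsets is 12/15
size 3 is not enough: best union over all size-3 subsets is 14/15
inputs {1, 4, 5, 7} (size 4) cover everything; no size-4 subset with a lexicographically smaller index list covers all 15
Answer: 1, 4, 5, 7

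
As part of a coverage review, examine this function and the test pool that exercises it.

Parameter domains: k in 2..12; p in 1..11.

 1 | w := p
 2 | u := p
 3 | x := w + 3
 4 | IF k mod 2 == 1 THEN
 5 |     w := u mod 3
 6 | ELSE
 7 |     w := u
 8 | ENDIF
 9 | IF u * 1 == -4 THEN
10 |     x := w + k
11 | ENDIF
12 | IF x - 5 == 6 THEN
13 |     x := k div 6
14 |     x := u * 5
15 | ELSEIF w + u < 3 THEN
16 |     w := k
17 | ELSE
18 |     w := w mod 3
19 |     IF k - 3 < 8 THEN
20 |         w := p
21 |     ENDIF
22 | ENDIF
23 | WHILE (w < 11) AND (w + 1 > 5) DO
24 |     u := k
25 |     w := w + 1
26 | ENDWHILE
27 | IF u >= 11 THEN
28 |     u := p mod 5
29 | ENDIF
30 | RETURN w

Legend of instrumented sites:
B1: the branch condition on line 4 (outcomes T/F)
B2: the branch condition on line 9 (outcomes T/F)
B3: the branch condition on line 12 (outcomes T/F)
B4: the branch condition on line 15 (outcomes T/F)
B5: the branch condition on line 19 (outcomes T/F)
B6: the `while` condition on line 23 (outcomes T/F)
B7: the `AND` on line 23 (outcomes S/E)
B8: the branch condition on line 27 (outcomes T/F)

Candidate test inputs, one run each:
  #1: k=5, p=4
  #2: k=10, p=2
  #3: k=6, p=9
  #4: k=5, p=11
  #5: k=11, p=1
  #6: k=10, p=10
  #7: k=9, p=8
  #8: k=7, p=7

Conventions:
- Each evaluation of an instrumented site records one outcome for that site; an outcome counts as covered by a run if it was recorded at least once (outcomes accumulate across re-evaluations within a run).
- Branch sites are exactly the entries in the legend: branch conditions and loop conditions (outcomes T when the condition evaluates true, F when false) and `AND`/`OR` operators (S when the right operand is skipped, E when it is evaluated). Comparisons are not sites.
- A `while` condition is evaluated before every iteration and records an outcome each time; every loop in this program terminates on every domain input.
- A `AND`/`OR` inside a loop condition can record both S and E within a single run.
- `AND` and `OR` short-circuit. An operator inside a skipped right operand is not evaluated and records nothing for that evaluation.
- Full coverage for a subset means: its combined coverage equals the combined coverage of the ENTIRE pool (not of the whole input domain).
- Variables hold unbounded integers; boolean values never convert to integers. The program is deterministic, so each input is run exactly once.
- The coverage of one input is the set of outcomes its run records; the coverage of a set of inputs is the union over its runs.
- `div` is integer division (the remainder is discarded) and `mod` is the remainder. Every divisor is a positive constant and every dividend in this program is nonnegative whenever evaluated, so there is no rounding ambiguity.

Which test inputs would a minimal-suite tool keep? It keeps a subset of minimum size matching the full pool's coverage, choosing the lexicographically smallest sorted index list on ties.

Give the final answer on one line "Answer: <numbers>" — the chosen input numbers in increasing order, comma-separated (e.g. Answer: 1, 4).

#1 (k=5, p=4) -> covered: B1=T, B2=F, B3=F, B4=F, B5=T, B6=F, B7=E, B8=F
#2 (k=10, p=2) -> covered: B1=F, B2=F, B3=F, B4=F, B5=T, B6=F, B7=E, B8=F
#3 (k=6, p=9) -> covered: B1=F, B2=F, B3=F, B4=F, B5=T, B6=T, B6=F, B7=S, B7=E, B8=F
#4 (k=5, p=11) -> covered: B1=T, B2=F, B3=F, B4=F, B5=T, B6=F, B7=S, B8=T
#5 (k=11, p=1) -> covered: B1=T, B2=F, B3=F, B4=T, B6=F, B7=S, B8=F
#6 (k=10, p=10) -> covered: B1=F, B2=F, B3=F, B4=F, B5=T, B6=T, B6=F, B7=S, B7=E, B8=F
#7 (k=9, p=8) -> covered: B1=T, B2=F, B3=T, B6=F, B7=E, B8=F
#8 (k=7, p=7) -> covered: B1=T, B2=F, B3=F, B4=F, B5=T, B6=T, B6=F, B7=S, B7=E, B8=F
union over all inputs: B1=T, B1=F, B2=F, B3=T, B3=F, B4=T, B4=F, B5=T, B6=T, B6=F, B7=S, B7=E, B8=T, B8=F (14 outcomes)
checked all size-1 subsets: none covers 14 outcomes (max 10/14)
checked all size-2 subsets: none covers 14 outcomes (max 12/14)
checked all size-3 subsets: none covers 14 outcomes (max 13/14)
inputs {3, 4, 5, 7} (size 4) cover everything; no size-4 subset with a lexicographically smaller index list covers all 14

Answer: 3, 4, 5, 7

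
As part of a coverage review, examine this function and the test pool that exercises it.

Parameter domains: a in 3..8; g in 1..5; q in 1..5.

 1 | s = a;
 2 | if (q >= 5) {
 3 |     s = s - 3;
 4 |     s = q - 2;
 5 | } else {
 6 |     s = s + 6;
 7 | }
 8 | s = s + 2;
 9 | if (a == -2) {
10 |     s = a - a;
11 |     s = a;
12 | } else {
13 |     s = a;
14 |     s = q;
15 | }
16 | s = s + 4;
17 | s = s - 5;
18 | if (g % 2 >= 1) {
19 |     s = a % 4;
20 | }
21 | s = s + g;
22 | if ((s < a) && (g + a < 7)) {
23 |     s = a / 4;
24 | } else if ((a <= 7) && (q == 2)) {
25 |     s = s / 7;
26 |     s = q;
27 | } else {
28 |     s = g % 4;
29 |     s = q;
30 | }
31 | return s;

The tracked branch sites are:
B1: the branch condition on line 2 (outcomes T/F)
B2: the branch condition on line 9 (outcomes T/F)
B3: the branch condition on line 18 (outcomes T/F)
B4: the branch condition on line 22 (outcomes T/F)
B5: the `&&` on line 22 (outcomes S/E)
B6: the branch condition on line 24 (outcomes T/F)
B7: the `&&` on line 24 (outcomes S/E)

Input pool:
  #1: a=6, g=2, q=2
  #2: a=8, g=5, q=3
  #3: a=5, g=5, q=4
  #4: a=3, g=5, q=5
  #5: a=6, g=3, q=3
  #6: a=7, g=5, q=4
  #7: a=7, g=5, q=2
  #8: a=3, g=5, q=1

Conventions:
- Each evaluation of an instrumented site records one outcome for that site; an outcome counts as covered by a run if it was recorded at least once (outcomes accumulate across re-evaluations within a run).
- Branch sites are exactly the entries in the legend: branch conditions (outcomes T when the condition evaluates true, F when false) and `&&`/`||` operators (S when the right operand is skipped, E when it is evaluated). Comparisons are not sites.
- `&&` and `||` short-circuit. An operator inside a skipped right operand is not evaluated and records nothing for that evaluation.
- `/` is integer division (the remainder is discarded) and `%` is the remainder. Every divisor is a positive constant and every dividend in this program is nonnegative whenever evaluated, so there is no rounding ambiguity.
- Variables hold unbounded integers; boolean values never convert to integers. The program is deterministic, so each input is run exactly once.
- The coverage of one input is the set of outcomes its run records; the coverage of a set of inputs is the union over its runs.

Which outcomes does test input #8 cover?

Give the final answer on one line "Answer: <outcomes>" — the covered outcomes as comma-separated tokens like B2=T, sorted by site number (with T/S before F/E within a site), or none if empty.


Tracing the run of input #8 (a=3, g=5, q=1):
  B1->F, B2->F, B3->T, B5->S, B4->F, B7->E, B6->F
deduplicating events, the covered set is: B1=F, B2=F, B3=T, B4=F, B5=S, B6=F, B7=E
Answer: B1=F, B2=F, B3=T, B4=F, B5=S, B6=F, B7=E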